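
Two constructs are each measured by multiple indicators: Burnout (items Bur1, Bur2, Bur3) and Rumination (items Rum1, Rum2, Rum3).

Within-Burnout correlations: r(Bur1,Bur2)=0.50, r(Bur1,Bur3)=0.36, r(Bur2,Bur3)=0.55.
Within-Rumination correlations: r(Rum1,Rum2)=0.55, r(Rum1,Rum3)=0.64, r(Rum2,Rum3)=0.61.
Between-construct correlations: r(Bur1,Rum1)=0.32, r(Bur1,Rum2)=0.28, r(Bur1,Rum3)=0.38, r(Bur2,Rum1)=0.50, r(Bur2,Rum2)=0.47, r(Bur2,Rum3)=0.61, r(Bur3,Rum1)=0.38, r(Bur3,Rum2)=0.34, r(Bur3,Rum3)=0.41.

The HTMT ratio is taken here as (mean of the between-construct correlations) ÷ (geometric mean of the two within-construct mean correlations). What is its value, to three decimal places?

Between-construct mean = 3.69/9 = 0.4100.
Mean within-Bur = 1.41/3 = 0.4700; mean within-Rum = 1.80/3 = 0.6000.
Geometric mean = √(0.4700 × 0.6000) = 0.5310.
HTMT = 0.4100 / 0.5310 = 0.772.

0.772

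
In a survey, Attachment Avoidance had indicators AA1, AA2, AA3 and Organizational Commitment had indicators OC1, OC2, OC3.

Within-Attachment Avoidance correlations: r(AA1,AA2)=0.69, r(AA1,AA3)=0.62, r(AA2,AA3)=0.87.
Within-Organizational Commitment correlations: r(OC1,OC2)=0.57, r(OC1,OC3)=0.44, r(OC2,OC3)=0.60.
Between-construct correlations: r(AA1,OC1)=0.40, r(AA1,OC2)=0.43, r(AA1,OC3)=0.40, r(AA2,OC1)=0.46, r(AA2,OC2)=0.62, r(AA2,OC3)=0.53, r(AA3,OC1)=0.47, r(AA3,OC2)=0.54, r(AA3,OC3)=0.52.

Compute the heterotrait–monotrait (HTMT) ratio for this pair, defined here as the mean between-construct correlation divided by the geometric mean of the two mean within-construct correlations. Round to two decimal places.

Mean heterotrait r = 4.37/9 = 0.4856.
Mean within-AA = 2.18/3 = 0.7267; mean within-OC = 1.61/3 = 0.5367.
Geometric mean = √(0.7267 × 0.5367) = 0.6245.
HTMT = 0.4856 / 0.6245 = 0.78.

0.78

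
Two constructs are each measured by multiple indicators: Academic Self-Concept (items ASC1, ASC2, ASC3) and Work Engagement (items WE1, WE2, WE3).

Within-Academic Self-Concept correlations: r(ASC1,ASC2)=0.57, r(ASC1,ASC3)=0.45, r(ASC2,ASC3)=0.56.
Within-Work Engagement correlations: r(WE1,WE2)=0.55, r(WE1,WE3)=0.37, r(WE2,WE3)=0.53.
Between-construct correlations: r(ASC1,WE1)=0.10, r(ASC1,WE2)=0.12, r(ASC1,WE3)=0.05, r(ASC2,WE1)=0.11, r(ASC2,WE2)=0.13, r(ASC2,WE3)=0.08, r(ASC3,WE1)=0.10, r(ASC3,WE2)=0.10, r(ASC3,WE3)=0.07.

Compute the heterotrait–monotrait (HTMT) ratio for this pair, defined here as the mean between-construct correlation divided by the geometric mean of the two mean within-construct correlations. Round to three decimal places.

0.189

Mean between = 0.86/9 = 0.0956.
Mean within-ASC = 1.58/3 = 0.5267; mean within-WE = 1.45/3 = 0.4833.
Geometric mean = √(0.5267 × 0.4833) = 0.5045.
HTMT = 0.0956 / 0.5045 = 0.189.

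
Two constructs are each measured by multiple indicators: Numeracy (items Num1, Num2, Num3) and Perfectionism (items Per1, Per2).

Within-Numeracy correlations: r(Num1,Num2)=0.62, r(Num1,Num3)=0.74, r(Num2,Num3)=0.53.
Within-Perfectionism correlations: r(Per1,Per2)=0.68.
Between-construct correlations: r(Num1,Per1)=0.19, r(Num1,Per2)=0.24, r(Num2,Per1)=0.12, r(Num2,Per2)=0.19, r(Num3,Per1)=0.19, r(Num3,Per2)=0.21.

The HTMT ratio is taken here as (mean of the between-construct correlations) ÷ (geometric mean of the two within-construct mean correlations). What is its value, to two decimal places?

0.29

Mean heterotrait r = 1.14/6 = 0.1900.
Mean within-Num = 1.89/3 = 0.6300; mean within-Per = 0.68/1 = 0.6800.
Geometric mean = √(0.6300 × 0.6800) = 0.6545.
HTMT = 0.1900 / 0.6545 = 0.29.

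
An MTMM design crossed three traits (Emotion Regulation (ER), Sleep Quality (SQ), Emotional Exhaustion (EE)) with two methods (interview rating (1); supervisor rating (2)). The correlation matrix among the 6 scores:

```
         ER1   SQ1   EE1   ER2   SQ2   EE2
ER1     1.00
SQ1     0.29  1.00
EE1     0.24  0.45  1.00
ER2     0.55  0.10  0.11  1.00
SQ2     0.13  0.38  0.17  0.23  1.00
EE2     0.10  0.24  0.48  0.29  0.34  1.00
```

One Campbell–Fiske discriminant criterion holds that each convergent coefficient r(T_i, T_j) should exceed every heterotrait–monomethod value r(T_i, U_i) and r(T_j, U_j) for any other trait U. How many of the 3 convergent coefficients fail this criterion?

Each convergent coefficient versus the relevant comparison correlations:
ER (methods 1·2): 0.55 vs {0.29, 0.23, 0.24, 0.29} → pass.
SQ (methods 1·2): 0.38 vs {0.29, 0.23, 0.45, 0.34} → fail.
EE (methods 1·2): 0.48 vs {0.24, 0.29, 0.45, 0.34} → pass.
1 of 3 fail.

1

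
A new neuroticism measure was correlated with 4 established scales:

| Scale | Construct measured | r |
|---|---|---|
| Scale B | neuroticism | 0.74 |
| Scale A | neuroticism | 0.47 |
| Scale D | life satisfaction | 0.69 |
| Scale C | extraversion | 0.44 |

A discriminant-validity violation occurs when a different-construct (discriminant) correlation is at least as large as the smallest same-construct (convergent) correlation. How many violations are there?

1

Convergent (same construct = neuroticism): Scale B, Scale A.
Smallest convergent = 0.47. Discriminant values: 0.69, 0.44; count ≥ 0.47 → 1.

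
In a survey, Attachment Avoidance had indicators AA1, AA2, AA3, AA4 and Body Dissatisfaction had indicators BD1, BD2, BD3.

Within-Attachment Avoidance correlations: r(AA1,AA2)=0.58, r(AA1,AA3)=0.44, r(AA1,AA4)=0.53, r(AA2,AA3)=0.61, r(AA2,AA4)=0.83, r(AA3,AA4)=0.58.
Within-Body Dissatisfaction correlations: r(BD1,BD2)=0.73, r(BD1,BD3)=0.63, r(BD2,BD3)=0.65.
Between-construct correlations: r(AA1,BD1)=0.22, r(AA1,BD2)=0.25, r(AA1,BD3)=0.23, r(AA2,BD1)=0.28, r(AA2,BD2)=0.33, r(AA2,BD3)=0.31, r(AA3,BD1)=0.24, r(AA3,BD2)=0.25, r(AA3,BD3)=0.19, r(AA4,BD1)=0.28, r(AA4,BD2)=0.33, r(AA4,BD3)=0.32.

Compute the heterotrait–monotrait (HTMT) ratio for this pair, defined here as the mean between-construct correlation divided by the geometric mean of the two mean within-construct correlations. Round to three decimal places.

Mean between = 3.23/12 = 0.2692.
Mean within-AA = 3.57/6 = 0.5950; mean within-BD = 2.01/3 = 0.6700.
Geometric mean = √(0.5950 × 0.6700) = 0.6314.
HTMT = 0.2692 / 0.6314 = 0.426.

0.426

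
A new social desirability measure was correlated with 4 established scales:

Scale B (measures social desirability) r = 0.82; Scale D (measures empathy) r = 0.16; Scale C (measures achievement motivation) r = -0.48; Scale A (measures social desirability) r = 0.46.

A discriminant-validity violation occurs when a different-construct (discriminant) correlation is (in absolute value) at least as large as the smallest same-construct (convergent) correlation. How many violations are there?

1

Convergent (same construct = social desirability): Scale B, Scale A.
Smallest convergent = 0.46. Discriminant |r|: 0.16, 0.48; count ≥ 0.46 → 1.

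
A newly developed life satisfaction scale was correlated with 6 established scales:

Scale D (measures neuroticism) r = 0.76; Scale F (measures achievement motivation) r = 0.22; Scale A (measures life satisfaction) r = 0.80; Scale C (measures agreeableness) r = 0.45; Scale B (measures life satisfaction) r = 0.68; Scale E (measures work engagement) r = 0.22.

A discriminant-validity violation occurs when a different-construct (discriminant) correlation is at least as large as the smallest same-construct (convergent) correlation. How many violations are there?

Convergent (same construct = life satisfaction): Scale A, Scale B.
Smallest convergent = 0.68. Discriminant values: 0.76, 0.22, 0.45, 0.22; count ≥ 0.68 → 1.

1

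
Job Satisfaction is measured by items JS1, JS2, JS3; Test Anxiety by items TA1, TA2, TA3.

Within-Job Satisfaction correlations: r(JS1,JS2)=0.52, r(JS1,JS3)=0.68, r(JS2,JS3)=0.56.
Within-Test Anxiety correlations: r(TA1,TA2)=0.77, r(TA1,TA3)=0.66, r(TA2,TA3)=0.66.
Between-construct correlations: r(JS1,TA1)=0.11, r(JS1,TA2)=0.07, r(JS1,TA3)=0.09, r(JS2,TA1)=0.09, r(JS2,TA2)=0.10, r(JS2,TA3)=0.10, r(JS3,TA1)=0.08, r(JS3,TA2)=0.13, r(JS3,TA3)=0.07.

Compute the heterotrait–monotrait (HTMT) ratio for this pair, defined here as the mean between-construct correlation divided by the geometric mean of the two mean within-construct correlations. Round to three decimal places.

Mean between = 0.84/9 = 0.0933.
Mean within-JS = 1.76/3 = 0.5867; mean within-TA = 2.09/3 = 0.6967.
Geometric mean = √(0.5867 × 0.6967) = 0.6393.
HTMT = 0.0933 / 0.6393 = 0.146.

0.146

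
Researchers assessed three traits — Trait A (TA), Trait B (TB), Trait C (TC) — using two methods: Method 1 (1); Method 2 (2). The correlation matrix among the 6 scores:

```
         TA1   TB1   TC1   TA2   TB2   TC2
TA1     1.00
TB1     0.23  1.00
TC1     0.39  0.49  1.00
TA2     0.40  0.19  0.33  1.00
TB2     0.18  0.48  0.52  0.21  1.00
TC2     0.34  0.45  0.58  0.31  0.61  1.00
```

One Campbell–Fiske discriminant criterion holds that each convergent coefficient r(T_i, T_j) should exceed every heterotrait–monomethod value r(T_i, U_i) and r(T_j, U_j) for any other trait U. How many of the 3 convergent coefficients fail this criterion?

2

Each convergent coefficient versus the relevant comparison correlations:
TA (methods 1·2): 0.40 vs {0.23, 0.21, 0.39, 0.31} → pass.
TB (methods 1·2): 0.48 vs {0.23, 0.21, 0.49, 0.61} → fail.
TC (methods 1·2): 0.58 vs {0.39, 0.31, 0.49, 0.61} → fail.
2 of 3 fail.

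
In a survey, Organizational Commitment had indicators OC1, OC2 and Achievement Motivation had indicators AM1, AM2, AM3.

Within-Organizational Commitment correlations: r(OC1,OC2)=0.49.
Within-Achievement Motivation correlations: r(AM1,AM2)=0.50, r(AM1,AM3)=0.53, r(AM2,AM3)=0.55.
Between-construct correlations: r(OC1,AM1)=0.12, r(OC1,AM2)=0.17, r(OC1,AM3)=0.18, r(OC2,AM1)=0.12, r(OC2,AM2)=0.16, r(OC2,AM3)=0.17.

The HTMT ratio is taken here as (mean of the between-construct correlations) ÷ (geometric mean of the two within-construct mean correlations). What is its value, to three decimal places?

Between-construct mean = 0.92/6 = 0.1533.
Mean within-OC = 0.49/1 = 0.4900; mean within-AM = 1.58/3 = 0.5267.
Geometric mean = √(0.4900 × 0.5267) = 0.5080.
HTMT = 0.1533 / 0.5080 = 0.302.

0.302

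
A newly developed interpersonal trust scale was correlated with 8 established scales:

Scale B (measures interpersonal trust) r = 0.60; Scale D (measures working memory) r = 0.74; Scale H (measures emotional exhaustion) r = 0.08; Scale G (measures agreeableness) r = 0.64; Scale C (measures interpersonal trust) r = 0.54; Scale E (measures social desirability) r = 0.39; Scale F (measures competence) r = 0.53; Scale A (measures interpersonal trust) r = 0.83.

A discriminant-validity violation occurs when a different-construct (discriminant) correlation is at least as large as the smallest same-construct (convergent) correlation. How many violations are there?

Convergent (same construct = interpersonal trust): Scale B, Scale C, Scale A.
Smallest convergent = 0.54. Discriminant values: 0.74, 0.08, 0.64, 0.39, 0.53; count ≥ 0.54 → 2.

2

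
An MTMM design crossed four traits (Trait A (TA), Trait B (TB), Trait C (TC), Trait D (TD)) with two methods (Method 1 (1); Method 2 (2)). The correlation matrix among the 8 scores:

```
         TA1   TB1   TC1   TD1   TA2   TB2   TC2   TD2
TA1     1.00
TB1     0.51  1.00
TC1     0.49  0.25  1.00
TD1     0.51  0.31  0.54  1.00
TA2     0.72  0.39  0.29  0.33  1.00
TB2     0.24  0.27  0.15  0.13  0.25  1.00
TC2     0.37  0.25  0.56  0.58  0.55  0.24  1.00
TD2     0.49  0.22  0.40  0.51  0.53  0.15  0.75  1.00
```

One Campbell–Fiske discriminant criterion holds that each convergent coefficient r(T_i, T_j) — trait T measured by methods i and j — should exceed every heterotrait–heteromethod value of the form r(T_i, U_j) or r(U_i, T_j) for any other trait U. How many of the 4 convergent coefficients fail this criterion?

3

Each convergent coefficient versus the relevant comparison correlations:
TA (methods 1·2): 0.72 vs {0.24, 0.39, 0.37, 0.29, 0.49, 0.33} → pass.
TB (methods 1·2): 0.27 vs {0.39, 0.24, 0.25, 0.15, 0.22, 0.13} → fail.
TC (methods 1·2): 0.56 vs {0.29, 0.37, 0.15, 0.25, 0.40, 0.58} → fail.
TD (methods 1·2): 0.51 vs {0.33, 0.49, 0.13, 0.22, 0.58, 0.40} → fail.
3 of 4 fail.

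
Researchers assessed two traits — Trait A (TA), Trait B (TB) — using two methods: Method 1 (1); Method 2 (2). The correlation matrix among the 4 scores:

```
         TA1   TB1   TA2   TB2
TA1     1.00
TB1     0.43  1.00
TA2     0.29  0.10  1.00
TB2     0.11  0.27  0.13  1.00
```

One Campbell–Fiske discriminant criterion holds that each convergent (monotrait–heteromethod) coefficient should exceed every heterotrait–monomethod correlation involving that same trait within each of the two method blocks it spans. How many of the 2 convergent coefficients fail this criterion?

Checking each validity diagonal entry against its comparison values:
TA (methods 1·2): 0.29 vs {0.43, 0.13} → fail.
TB (methods 1·2): 0.27 vs {0.43, 0.13} → fail.
2 of 2 fail.

2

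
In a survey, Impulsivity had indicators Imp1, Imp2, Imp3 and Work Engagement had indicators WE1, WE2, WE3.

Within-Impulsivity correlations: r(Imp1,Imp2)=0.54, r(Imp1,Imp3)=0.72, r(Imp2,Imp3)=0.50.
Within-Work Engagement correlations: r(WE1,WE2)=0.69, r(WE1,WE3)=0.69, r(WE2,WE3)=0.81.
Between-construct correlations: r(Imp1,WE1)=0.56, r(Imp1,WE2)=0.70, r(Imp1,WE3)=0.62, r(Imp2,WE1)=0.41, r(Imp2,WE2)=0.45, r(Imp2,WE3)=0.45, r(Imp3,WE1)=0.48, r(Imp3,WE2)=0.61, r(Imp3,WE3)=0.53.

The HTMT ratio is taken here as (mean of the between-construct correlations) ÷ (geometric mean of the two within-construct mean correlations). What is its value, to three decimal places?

Mean heterotrait r = 4.81/9 = 0.5344.
Mean within-Imp = 1.76/3 = 0.5867; mean within-WE = 2.19/3 = 0.7300.
Geometric mean = √(0.5867 × 0.7300) = 0.6544.
HTMT = 0.5344 / 0.6544 = 0.817.

0.817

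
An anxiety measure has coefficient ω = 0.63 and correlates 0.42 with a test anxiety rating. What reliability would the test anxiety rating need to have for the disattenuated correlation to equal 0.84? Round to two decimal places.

0.40

r_true = r_obs / √(r_xx · r_yy) ⇒ 0.84 = 0.42 / √(0.63 · r_yy).
√(0.63 · r_yy) = 0.42 / 0.84 = 0.5000; 0.63 · r_yy = 0.2500; r_yy = 0.2500 / 0.63 ≈ 0.40.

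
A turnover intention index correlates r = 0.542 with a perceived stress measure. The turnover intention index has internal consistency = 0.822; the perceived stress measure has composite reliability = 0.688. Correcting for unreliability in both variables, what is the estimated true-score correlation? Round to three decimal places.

r_true = r_obs / √(r_xx · r_yy) = 0.542 / √(0.822 × 0.688) = 0.542 / √0.565536 = 0.542 / 0.7520 ≈ 0.721.

0.721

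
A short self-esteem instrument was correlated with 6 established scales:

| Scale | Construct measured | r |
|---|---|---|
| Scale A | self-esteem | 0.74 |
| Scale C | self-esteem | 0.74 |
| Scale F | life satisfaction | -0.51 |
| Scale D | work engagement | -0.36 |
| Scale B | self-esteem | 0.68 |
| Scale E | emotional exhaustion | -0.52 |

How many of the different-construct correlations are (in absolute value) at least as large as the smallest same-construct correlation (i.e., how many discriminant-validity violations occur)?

0

Convergent (same construct = self-esteem): Scale A, Scale C, Scale B.
Smallest convergent = 0.68. Discriminant |r|: 0.51, 0.36, 0.52; count ≥ 0.68 → 0.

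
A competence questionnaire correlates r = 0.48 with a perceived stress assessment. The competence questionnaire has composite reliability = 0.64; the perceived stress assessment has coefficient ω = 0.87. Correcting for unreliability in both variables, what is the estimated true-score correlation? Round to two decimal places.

0.64

r_true = r_obs / √(r_xx · r_yy) = 0.48 / √(0.64 × 0.87) = 0.48 / √0.5568 = 0.48 / 0.7462 ≈ 0.64.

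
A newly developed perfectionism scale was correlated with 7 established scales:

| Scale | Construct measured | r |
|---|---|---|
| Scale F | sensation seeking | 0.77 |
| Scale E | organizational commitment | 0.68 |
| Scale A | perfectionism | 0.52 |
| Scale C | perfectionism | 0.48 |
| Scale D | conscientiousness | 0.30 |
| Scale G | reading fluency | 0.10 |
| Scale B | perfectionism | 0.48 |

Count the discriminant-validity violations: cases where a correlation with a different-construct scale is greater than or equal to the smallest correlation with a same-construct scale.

2

Convergent (same construct = perfectionism): Scale A, Scale C, Scale B.
Smallest convergent = 0.48. Discriminant values: 0.77, 0.68, 0.30, 0.10; count ≥ 0.48 → 2.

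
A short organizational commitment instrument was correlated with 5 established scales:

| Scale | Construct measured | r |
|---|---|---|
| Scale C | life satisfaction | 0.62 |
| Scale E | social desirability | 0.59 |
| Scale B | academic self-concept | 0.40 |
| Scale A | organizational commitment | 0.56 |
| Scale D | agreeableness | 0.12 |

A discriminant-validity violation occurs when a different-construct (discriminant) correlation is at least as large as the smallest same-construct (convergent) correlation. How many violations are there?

Convergent (same construct = organizational commitment): Scale A.
Smallest convergent = 0.56. Discriminant values: 0.62, 0.59, 0.40, 0.12; count ≥ 0.56 → 2.

2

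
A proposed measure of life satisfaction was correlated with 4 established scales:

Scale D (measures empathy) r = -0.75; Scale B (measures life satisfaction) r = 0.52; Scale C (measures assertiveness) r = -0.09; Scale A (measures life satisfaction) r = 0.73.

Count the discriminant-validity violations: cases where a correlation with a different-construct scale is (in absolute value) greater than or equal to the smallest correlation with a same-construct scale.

Convergent (same construct = life satisfaction): Scale B, Scale A.
Smallest convergent = 0.52. Discriminant |r|: 0.75, 0.09; count ≥ 0.52 → 1.

1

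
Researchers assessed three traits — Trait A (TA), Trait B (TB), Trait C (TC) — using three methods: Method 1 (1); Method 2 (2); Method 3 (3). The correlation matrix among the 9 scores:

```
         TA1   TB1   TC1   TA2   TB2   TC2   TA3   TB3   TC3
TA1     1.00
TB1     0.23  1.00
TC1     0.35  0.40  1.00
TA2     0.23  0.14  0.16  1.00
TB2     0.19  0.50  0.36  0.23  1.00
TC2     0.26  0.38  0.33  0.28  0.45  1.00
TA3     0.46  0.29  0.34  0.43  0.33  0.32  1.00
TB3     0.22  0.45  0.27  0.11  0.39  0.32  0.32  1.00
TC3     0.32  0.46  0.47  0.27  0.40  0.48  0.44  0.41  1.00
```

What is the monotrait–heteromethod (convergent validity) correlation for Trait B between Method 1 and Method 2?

0.50

Same trait (TB), different methods: r(TB1, TB2) = 0.50.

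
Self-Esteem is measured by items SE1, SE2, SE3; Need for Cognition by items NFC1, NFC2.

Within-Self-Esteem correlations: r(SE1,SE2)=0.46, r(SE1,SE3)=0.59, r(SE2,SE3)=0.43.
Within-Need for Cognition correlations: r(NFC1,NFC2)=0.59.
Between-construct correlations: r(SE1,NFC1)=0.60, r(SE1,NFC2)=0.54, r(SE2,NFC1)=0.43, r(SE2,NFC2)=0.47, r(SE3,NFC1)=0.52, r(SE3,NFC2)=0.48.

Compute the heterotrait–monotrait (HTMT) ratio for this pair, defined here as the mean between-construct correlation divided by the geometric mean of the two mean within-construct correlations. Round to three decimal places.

0.939

Mean heterotrait r = 3.04/6 = 0.5067.
Mean within-SE = 1.48/3 = 0.4933; mean within-NFC = 0.59/1 = 0.5900.
Geometric mean = √(0.4933 × 0.5900) = 0.5395.
HTMT = 0.5067 / 0.5395 = 0.939.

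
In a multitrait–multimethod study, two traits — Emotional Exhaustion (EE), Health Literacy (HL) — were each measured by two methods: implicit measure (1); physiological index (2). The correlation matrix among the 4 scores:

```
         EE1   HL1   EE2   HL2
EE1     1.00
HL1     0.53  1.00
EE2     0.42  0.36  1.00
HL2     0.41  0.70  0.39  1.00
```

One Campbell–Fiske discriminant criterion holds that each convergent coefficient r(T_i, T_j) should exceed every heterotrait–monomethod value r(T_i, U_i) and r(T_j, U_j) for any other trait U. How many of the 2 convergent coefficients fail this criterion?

Convergent coefficients and their comparison sets:
EE (methods 1·2): 0.42 vs {0.53, 0.39} → fail.
HL (methods 1·2): 0.70 vs {0.53, 0.39} → pass.
1 of 2 fail.

1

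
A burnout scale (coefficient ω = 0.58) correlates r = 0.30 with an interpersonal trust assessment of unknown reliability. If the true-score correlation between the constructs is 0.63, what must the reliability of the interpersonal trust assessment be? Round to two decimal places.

0.39

r_true = r_obs / √(r_xx · r_yy) ⇒ 0.63 = 0.30 / √(0.58 · r_yy).
√(0.58 · r_yy) = 0.30 / 0.63 = 0.4762; 0.58 · r_yy = 0.2268; r_yy = 0.2268 / 0.58 ≈ 0.39.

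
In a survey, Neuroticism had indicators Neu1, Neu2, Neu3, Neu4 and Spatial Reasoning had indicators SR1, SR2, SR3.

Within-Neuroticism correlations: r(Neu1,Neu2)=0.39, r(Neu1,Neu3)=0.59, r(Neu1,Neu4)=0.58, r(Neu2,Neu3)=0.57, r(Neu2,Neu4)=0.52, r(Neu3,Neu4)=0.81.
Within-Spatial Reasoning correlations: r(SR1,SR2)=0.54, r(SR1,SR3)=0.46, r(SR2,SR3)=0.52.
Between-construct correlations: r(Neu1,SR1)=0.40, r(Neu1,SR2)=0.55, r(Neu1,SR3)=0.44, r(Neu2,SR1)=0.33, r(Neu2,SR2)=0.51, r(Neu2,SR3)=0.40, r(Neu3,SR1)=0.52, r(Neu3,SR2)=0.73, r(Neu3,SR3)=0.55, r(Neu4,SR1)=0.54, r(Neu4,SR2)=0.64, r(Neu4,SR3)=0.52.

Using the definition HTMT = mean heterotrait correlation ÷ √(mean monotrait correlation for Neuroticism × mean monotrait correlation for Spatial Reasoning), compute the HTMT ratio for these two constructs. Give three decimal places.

Mean between = 6.13/12 = 0.5108.
Mean within-Neu = 3.46/6 = 0.5767; mean within-SR = 1.52/3 = 0.5067.
Geometric mean = √(0.5767 × 0.5067) = 0.5406.
HTMT = 0.5108 / 0.5406 = 0.945.

0.945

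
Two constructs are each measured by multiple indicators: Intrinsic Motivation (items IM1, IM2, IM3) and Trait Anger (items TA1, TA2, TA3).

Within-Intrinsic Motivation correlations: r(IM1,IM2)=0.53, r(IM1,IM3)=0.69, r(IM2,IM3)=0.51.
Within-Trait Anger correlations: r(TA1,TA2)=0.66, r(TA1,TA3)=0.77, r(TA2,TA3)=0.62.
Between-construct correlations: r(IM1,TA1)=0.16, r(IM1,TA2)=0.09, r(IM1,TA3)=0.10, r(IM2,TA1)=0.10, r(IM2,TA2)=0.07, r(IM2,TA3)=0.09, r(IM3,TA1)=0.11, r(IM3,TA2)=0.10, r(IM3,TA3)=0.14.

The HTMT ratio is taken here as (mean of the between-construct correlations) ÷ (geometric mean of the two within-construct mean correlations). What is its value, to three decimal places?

Between-construct mean = 0.96/9 = 0.1067.
Mean within-IM = 1.73/3 = 0.5767; mean within-TA = 2.05/3 = 0.6833.
Geometric mean = √(0.5767 × 0.6833) = 0.6277.
HTMT = 0.1067 / 0.6277 = 0.170.

0.170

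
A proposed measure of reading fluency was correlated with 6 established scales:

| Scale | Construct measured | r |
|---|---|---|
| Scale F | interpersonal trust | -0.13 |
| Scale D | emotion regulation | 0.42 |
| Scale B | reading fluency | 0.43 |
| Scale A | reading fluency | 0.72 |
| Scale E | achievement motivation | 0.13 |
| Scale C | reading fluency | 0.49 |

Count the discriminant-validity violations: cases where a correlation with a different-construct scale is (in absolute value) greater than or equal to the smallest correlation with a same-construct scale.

Convergent (same construct = reading fluency): Scale B, Scale A, Scale C.
Smallest convergent = 0.43. Discriminant |r|: 0.13, 0.42, 0.13; count ≥ 0.43 → 0.

0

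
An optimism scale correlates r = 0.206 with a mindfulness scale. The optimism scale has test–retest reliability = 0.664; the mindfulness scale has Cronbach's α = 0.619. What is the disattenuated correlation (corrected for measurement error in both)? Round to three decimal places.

r_true = r_obs / √(r_xx · r_yy) = 0.206 / √(0.664 × 0.619) = 0.206 / √0.411016 = 0.206 / 0.6411 ≈ 0.321.

0.321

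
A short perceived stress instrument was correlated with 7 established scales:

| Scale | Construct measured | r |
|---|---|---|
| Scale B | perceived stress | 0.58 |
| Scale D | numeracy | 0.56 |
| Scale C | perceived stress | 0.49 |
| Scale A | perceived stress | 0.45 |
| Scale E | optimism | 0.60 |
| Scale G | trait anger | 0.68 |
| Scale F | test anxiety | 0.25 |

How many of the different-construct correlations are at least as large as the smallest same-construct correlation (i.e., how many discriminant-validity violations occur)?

3

Convergent (same construct = perceived stress): Scale B, Scale C, Scale A.
Smallest convergent = 0.45. Discriminant values: 0.56, 0.60, 0.68, 0.25; count ≥ 0.45 → 3.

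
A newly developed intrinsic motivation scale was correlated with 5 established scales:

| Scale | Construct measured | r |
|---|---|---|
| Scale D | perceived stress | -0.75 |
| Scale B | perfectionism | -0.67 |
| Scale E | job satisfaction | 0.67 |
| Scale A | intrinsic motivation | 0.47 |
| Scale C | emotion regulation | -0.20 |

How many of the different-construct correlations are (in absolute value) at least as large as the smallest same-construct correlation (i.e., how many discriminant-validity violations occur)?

3

Convergent (same construct = intrinsic motivation): Scale A.
Smallest convergent = 0.47. Discriminant |r|: 0.75, 0.67, 0.67, 0.20; count ≥ 0.47 → 3.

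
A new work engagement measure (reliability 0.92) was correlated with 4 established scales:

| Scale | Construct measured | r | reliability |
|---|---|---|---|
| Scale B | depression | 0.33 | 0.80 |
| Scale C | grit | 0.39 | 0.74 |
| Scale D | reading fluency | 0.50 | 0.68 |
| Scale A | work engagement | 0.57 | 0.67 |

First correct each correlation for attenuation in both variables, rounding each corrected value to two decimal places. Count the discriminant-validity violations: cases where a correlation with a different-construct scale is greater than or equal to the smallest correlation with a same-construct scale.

0

Disattenuated r (r / √(r_scale · r_new)):
  Scale B (disc): 0.33 / √(0.80·0.92) = 0.38
  Scale C (disc): 0.39 / √(0.74·0.92) = 0.47
  Scale D (disc): 0.50 / √(0.68·0.92) = 0.63
  Scale A (conv): 0.57 / √(0.67·0.92) = 0.73
Smallest convergent = 0.73. Discriminant values: 0.38, 0.47, 0.63; count ≥ 0.73 → 0.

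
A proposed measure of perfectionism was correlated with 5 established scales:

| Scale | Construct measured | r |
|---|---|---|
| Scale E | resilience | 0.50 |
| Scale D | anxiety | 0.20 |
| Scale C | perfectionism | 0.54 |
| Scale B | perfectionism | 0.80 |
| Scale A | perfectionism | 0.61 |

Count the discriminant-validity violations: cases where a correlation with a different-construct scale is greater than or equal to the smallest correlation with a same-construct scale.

Convergent (same construct = perfectionism): Scale C, Scale B, Scale A.
Smallest convergent = 0.54. Discriminant values: 0.50, 0.20; count ≥ 0.54 → 0.

0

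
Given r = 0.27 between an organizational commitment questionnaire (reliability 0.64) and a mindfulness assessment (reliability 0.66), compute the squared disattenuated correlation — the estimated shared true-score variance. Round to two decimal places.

0.17

Disattenuated r = 0.27 / √(0.64 × 0.66) = 0.27 / 0.6499 = 0.4154.
Shared true-score variance = 0.4154² = 0.1726 ≈ 0.17.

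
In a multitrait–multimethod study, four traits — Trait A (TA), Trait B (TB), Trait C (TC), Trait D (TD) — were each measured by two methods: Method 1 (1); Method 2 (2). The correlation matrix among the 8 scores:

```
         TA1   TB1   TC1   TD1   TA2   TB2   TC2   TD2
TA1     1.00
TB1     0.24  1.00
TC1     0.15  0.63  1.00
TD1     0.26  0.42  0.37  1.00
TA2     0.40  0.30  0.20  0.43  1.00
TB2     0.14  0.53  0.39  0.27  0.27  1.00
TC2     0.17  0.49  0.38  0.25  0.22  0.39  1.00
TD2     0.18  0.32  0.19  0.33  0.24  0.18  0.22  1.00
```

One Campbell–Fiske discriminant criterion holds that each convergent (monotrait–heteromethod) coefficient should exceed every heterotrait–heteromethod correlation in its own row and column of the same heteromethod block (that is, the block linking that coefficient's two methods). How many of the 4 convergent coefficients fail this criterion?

3

Convergent coefficients and their comparison sets:
TA (methods 1·2): 0.40 vs {0.14, 0.30, 0.17, 0.20, 0.18, 0.43} → fail.
TB (methods 1·2): 0.53 vs {0.30, 0.14, 0.49, 0.39, 0.32, 0.27} → pass.
TC (methods 1·2): 0.38 vs {0.20, 0.17, 0.39, 0.49, 0.19, 0.25} → fail.
TD (methods 1·2): 0.33 vs {0.43, 0.18, 0.27, 0.32, 0.25, 0.19} → fail.
3 of 4 fail.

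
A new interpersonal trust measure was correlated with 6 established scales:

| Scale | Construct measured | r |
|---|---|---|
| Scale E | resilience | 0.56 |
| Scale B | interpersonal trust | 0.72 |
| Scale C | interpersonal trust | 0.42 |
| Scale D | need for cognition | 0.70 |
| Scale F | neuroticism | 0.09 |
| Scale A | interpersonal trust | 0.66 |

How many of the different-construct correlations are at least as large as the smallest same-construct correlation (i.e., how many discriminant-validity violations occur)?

Convergent (same construct = interpersonal trust): Scale B, Scale C, Scale A.
Smallest convergent = 0.42. Discriminant values: 0.56, 0.70, 0.09; count ≥ 0.42 → 2.

2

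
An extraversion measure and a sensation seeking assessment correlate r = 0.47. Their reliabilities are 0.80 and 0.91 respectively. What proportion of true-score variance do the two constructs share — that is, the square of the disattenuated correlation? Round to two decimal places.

Disattenuated r = 0.47 / √(0.80 × 0.91) = 0.47 / 0.8532 = 0.5509.
Shared true-score variance = 0.5509² = 0.3035 ≈ 0.30.

0.30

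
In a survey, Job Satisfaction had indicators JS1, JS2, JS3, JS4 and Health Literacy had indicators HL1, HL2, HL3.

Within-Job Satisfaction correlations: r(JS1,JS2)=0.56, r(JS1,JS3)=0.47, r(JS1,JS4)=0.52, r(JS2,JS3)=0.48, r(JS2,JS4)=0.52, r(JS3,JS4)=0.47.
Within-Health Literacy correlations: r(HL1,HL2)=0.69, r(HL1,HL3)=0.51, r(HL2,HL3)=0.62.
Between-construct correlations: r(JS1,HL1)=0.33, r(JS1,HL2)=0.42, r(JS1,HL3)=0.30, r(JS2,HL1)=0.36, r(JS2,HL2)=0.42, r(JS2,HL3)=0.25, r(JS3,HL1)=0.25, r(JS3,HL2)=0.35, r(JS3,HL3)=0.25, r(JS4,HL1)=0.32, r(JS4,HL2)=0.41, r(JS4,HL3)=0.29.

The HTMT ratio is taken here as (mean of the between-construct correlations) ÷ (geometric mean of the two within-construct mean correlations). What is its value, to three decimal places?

Between-construct mean = 3.95/12 = 0.3292.
Mean within-JS = 3.02/6 = 0.5033; mean within-HL = 1.82/3 = 0.6067.
Geometric mean = √(0.5033 × 0.6067) = 0.5526.
HTMT = 0.3292 / 0.5526 = 0.596.

0.596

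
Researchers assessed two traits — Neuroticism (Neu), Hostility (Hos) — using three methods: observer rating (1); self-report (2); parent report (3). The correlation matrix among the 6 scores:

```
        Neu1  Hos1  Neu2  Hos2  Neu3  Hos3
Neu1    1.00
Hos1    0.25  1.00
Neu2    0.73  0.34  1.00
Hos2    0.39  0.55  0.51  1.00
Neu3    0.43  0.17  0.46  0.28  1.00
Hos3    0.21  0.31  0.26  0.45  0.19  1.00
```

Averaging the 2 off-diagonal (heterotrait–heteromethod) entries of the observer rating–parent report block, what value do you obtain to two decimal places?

0.19

HTHM values (method 1 × method 3): 0.21, 0.17; mean = 0.38/2 = 0.19.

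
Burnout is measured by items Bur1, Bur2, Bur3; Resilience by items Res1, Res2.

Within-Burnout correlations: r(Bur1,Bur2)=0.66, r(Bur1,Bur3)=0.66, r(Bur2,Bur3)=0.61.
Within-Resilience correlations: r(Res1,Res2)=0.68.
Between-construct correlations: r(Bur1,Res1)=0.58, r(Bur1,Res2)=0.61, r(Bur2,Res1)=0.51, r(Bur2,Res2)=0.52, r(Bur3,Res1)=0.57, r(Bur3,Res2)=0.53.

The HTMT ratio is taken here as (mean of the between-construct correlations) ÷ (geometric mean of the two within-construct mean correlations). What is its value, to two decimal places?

0.84

Between-construct mean = 3.32/6 = 0.5533.
Mean within-Bur = 1.93/3 = 0.6433; mean within-Res = 0.68/1 = 0.6800.
Geometric mean = √(0.6433 × 0.6800) = 0.6614.
HTMT = 0.5533 / 0.6614 = 0.84.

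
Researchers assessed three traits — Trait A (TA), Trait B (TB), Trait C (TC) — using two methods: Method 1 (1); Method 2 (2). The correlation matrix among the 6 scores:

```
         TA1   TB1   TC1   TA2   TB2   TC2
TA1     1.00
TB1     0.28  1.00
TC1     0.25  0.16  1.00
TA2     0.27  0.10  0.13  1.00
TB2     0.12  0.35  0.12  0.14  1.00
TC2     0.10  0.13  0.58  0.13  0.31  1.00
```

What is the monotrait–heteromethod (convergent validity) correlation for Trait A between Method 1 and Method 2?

Same trait (TA), different methods: r(TA1, TA2) = 0.27.

0.27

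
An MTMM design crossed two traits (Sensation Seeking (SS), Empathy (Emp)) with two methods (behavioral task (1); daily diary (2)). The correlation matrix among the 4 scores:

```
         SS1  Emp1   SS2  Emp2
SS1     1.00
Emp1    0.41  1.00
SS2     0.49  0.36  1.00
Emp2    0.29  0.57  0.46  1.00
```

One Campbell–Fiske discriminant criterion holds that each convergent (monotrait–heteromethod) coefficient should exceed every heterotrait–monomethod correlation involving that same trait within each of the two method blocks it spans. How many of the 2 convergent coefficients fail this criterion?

0

Convergent coefficients and their comparison sets:
SS (methods 1·2): 0.49 vs {0.41, 0.46} → pass.
Emp (methods 1·2): 0.57 vs {0.41, 0.46} → pass.
0 of 2 fail.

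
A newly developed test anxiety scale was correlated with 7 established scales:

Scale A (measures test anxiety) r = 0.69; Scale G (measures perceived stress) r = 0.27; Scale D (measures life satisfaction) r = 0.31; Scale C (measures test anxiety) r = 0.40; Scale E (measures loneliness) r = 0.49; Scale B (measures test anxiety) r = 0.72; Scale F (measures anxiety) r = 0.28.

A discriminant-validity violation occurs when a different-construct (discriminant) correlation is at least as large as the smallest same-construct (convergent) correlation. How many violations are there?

1

Convergent (same construct = test anxiety): Scale A, Scale C, Scale B.
Smallest convergent = 0.40. Discriminant values: 0.27, 0.31, 0.49, 0.28; count ≥ 0.40 → 1.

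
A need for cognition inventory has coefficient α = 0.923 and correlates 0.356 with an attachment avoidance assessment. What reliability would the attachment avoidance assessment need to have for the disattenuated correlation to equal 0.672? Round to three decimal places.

0.304

r_true = r_obs / √(r_xx · r_yy) ⇒ 0.672 = 0.356 / √(0.923 · r_yy).
√(0.923 · r_yy) = 0.356 / 0.672 = 0.5298; 0.923 · r_yy = 0.2807; r_yy = 0.2807 / 0.923 ≈ 0.304.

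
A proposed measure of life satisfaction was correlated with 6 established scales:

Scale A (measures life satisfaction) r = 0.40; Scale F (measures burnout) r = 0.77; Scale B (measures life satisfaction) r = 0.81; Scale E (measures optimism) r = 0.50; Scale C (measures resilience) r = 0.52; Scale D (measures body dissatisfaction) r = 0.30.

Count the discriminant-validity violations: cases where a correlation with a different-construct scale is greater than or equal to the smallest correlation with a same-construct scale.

Convergent (same construct = life satisfaction): Scale A, Scale B.
Smallest convergent = 0.40. Discriminant values: 0.77, 0.50, 0.52, 0.30; count ≥ 0.40 → 3.

3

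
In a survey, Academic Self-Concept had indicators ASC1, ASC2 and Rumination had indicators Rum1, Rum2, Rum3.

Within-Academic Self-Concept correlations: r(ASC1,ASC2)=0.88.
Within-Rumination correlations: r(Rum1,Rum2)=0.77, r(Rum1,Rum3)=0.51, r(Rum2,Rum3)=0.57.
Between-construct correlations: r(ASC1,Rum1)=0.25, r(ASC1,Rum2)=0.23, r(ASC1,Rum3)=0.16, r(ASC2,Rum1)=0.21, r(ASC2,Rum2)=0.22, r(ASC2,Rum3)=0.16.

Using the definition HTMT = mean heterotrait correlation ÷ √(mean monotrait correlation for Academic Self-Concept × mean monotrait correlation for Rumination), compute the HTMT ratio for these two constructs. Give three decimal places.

0.278

Mean heterotrait r = 1.23/6 = 0.2050.
Mean within-ASC = 0.88/1 = 0.8800; mean within-Rum = 1.85/3 = 0.6167.
Geometric mean = √(0.8800 × 0.6167) = 0.7367.
HTMT = 0.2050 / 0.7367 = 0.278.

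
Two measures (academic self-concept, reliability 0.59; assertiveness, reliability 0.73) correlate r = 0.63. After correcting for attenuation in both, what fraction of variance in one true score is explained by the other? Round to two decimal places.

0.92

Disattenuated r = 0.63 / √(0.59 × 0.73) = 0.63 / 0.6563 = 0.9599.
Shared true-score variance = 0.9599² = 0.9214 ≈ 0.92.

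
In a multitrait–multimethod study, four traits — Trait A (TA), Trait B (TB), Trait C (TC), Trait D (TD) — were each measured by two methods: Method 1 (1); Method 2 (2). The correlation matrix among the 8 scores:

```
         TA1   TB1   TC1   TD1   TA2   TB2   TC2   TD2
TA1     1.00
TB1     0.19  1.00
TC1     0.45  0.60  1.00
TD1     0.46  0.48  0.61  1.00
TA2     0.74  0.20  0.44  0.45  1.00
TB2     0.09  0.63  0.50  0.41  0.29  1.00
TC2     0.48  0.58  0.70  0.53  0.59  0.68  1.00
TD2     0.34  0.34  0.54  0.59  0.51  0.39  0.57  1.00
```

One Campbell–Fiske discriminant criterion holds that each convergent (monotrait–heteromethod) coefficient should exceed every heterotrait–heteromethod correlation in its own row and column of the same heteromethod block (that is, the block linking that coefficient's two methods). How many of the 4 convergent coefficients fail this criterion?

Each convergent coefficient versus the relevant comparison correlations:
TA (methods 1·2): 0.74 vs {0.09, 0.20, 0.48, 0.44, 0.34, 0.45} → pass.
TB (methods 1·2): 0.63 vs {0.20, 0.09, 0.58, 0.50, 0.34, 0.41} → pass.
TC (methods 1·2): 0.70 vs {0.44, 0.48, 0.50, 0.58, 0.54, 0.53} → pass.
TD (methods 1·2): 0.59 vs {0.45, 0.34, 0.41, 0.34, 0.53, 0.54} → pass.
0 of 4 fail.

0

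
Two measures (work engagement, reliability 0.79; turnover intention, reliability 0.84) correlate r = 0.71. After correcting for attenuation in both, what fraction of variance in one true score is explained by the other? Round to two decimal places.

0.76

Disattenuated r = 0.71 / √(0.79 × 0.84) = 0.71 / 0.8146 = 0.8716.
Shared true-score variance = 0.8716² = 0.7597 ≈ 0.76.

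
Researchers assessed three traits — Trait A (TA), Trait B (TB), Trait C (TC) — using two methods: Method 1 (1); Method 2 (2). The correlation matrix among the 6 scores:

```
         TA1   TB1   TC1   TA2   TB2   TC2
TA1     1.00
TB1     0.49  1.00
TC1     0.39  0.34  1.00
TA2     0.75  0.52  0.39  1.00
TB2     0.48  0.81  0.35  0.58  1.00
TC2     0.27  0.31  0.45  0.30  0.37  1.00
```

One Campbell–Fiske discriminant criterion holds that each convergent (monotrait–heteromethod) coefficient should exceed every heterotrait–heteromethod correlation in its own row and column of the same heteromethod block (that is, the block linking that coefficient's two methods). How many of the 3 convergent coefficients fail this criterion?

0

Each convergent coefficient versus the relevant comparison correlations:
TA (methods 1·2): 0.75 vs {0.48, 0.52, 0.27, 0.39} → pass.
TB (methods 1·2): 0.81 vs {0.52, 0.48, 0.31, 0.35} → pass.
TC (methods 1·2): 0.45 vs {0.39, 0.27, 0.35, 0.31} → pass.
0 of 3 fail.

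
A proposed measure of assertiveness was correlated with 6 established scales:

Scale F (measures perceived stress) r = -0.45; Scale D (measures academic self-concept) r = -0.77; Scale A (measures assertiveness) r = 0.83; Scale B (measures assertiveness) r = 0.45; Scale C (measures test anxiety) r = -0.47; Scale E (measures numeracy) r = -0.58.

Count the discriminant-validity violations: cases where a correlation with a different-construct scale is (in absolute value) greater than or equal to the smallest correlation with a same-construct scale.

4

Convergent (same construct = assertiveness): Scale A, Scale B.
Smallest convergent = 0.45. Discriminant |r|: 0.45, 0.77, 0.47, 0.58; count ≥ 0.45 → 4.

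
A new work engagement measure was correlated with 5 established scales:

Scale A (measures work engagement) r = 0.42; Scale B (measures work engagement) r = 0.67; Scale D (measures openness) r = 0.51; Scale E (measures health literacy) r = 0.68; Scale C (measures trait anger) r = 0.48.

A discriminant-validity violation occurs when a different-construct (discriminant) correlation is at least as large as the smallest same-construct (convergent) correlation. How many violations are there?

Convergent (same construct = work engagement): Scale A, Scale B.
Smallest convergent = 0.42. Discriminant values: 0.51, 0.68, 0.48; count ≥ 0.42 → 3.

3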